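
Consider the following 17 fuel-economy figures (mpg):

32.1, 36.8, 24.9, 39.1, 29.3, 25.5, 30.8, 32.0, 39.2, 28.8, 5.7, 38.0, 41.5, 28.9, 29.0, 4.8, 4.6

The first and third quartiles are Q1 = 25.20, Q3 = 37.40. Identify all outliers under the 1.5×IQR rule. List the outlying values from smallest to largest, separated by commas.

4.6, 4.8, 5.7

IQR = Q3 − Q1 = 37.40 − 25.20 = 12.20.
Lower fence = Q1 − 1.5·IQR = 25.20 − 18.30 = 6.90.
Upper fence = Q3 + 1.5·IQR = 37.40 + 18.30 = 55.70.
4.6 < 6.90 → outlier.
4.8 < 6.90 → outlier.
5.7 < 6.90 → outlier.
All remaining values lie within [6.90, 55.70].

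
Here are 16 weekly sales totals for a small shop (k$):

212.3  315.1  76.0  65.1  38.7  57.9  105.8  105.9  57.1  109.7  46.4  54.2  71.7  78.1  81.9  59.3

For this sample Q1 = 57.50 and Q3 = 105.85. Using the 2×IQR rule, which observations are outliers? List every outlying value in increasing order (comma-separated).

IQR = Q3 − Q1 = 105.85 − 57.50 = 48.35.
Lower fence = Q1 − 2·IQR = 57.50 − 96.70 = -39.20.
Upper fence = Q3 + 2·IQR = 105.85 + 96.70 = 202.55.
212.3 > 202.55 → outlier.
315.1 > 202.55 → outlier.
All remaining values lie within [-39.20, 202.55].

212.3, 315.1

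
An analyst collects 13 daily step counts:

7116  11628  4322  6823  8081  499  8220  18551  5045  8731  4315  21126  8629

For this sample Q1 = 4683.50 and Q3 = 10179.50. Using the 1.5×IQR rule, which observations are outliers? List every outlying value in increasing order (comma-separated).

18551, 21126

IQR = Q3 − Q1 = 10179.50 − 4683.50 = 5496.00.
Lower fence = Q1 − 1.5·IQR = 4683.50 − 8244.00 = -3560.50.
Upper fence = Q3 + 1.5·IQR = 10179.50 + 8244.00 = 18423.50.
18551 > 18423.50 → outlier.
21126 > 18423.50 → outlier.
All remaining values lie within [-3560.50, 18423.50].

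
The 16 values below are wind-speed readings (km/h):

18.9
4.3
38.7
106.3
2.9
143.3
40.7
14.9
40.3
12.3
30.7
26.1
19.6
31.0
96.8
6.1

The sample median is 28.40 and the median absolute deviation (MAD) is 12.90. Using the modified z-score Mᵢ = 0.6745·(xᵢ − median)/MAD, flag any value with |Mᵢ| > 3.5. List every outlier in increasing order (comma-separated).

96.8, 106.3, 143.3

|Mᵢ| > 3.5 ⇔ |xᵢ − 28.40| > 3.5·12.90/0.6745 = 66.94.
So outliers lie outside [-38.54, 95.34].
96.8: M = 3.58 → outlier.
106.3: M = 4.07 → outlier.
143.3: M = 6.01 → outlier.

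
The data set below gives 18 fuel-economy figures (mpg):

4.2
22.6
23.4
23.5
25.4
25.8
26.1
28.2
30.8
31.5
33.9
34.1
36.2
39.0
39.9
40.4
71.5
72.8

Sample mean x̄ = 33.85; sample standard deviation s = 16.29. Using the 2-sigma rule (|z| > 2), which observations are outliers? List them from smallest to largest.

Cutoffs at x̄ ± 2s: 33.85 ± 2·16.29 = [1.27, 66.43].
71.5: z = 2.31, |z| > 2 → outlier.
72.8: z = 2.39, |z| > 2 → outlier.
Every other value lies within [1.27, 66.43].

71.5, 72.8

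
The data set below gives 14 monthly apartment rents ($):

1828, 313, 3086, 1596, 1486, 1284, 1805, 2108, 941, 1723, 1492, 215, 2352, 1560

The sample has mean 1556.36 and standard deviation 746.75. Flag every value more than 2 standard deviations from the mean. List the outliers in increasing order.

3086

Cutoffs at x̄ ± 2s: 1556.36 ± 2·746.75 = [62.86, 3049.86].
3086: z = 2.05, |z| > 2 → outlier.
Every other value lies within [62.86, 3049.86].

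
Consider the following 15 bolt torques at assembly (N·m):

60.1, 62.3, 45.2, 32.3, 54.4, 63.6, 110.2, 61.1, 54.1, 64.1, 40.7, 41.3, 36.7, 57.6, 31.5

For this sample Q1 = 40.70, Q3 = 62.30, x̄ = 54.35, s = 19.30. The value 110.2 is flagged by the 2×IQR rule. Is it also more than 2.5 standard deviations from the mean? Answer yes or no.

yes

z = (110.2 − 54.35) / 19.30 = 2.89.
|z| = 2.89 > 2.5.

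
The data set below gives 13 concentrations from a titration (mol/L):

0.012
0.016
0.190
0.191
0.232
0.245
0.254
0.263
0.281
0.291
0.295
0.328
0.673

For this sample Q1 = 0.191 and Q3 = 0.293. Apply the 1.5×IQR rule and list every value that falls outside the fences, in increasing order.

0.012, 0.016, 0.673

IQR = Q3 − Q1 = 0.293 − 0.191 = 0.102.
Lower fence = Q1 − 1.5·IQR = 0.191 − 0.153 = 0.038.
Upper fence = Q3 + 1.5·IQR = 0.293 + 0.153 = 0.446.
0.012 < 0.038 → outlier.
0.016 < 0.038 → outlier.
0.673 > 0.446 → outlier.
All remaining values lie within [0.038, 0.446].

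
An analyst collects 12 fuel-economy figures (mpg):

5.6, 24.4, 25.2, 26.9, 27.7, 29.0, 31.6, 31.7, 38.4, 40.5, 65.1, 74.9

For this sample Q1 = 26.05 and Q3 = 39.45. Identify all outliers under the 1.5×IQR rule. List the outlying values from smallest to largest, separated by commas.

5.6, 65.1, 74.9

IQR = Q3 − Q1 = 39.45 − 26.05 = 13.40.
Lower fence = Q1 − 1.5·IQR = 26.05 − 20.10 = 5.95.
Upper fence = Q3 + 1.5·IQR = 39.45 + 20.10 = 59.55.
5.6 < 5.95 → outlier.
65.1 > 59.55 → outlier.
74.9 > 59.55 → outlier.
All remaining values lie within [5.95, 59.55].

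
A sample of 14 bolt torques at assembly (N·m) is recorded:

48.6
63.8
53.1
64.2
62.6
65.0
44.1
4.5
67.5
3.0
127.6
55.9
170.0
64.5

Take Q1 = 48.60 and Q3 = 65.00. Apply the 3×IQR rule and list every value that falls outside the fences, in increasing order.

IQR = Q3 − Q1 = 65.00 − 48.60 = 16.40.
Lower fence = Q1 − 3·IQR = 48.60 − 49.20 = -0.60.
Upper fence = Q3 + 3·IQR = 65.00 + 49.20 = 114.20.
127.6 > 114.20 → outlier.
170.0 > 114.20 → outlier.
All remaining values lie within [-0.60, 114.20].

127.6, 170.0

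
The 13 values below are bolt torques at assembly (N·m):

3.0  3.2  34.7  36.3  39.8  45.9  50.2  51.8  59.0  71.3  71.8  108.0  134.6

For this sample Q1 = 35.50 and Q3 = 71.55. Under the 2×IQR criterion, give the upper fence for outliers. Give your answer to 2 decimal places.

IQR = Q3 − Q1 = 71.55 − 35.50 = 36.05.
Lower fence = Q1 − 2·IQR = 35.50 − 72.10 = -36.60.
Upper fence = Q3 + 2·IQR = 71.55 + 72.10 = 143.65.

143.65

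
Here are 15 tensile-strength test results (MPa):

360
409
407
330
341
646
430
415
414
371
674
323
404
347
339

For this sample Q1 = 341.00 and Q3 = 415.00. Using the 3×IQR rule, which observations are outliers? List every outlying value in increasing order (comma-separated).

646, 674

IQR = Q3 − Q1 = 415.00 − 341.00 = 74.00.
Lower fence = Q1 − 3·IQR = 341.00 − 222.00 = 119.00.
Upper fence = Q3 + 3·IQR = 415.00 + 222.00 = 637.00.
646 > 637.00 → outlier.
674 > 637.00 → outlier.
All remaining values lie within [119.00, 637.00].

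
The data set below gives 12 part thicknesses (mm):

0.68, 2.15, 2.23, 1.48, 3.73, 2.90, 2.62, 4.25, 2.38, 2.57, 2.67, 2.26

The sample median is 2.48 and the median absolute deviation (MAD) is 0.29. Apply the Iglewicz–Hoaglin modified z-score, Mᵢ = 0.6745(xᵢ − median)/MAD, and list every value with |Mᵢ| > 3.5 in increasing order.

0.68, 4.25

|Mᵢ| > 3.5 ⇔ |xᵢ − 2.48| > 3.5·0.29/0.6745 = 1.50.
So outliers lie outside [0.98, 3.98].
0.68: M = -4.19 → outlier.
4.25: M = 4.12 → outlier.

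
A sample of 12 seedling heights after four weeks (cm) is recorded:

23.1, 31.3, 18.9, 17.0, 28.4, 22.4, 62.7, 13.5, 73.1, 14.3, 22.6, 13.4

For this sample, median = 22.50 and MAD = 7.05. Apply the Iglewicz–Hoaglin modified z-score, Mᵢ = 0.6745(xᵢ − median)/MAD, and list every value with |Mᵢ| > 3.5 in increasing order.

62.7, 73.1

|Mᵢ| > 3.5 ⇔ |xᵢ − 22.50| > 3.5·7.05/0.6745 = 36.58.
So outliers lie outside [-14.08, 59.08].
62.7: M = 3.85 → outlier.
73.1: M = 4.84 → outlier.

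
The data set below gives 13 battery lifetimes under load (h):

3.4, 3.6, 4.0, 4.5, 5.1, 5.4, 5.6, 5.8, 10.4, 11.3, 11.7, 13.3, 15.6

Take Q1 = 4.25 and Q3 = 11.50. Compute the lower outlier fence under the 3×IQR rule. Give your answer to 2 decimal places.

-17.50

IQR = Q3 − Q1 = 11.50 − 4.25 = 7.25.
Lower fence = Q1 − 3·IQR = 4.25 − 21.75 = -17.50.
Upper fence = Q3 + 3·IQR = 11.50 + 21.75 = 33.25.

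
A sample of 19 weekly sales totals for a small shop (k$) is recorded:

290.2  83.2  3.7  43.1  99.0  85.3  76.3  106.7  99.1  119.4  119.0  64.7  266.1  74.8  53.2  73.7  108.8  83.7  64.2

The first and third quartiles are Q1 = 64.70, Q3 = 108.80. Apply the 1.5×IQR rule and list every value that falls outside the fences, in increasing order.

IQR = Q3 − Q1 = 108.80 − 64.70 = 44.10.
Lower fence = Q1 − 1.5·IQR = 64.70 − 66.15 = -1.45.
Upper fence = Q3 + 1.5·IQR = 108.80 + 66.15 = 174.95.
266.1 > 174.95 → outlier.
290.2 > 174.95 → outlier.
All remaining values lie within [-1.45, 174.95].

266.1, 290.2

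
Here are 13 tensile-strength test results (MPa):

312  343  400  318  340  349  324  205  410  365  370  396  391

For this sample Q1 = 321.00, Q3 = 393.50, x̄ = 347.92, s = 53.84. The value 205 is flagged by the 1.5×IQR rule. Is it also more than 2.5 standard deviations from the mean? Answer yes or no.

z = (205 − 347.92) / 53.84 = -2.65.
|z| = 2.65 > 2.5.

yes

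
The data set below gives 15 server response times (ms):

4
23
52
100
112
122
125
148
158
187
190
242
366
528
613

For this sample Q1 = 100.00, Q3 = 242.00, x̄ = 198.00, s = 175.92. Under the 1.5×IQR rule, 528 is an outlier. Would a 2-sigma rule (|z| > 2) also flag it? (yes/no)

z = (528 − 198.00) / 175.92 = 1.88.
|z| = 1.88 ≤ 2.

no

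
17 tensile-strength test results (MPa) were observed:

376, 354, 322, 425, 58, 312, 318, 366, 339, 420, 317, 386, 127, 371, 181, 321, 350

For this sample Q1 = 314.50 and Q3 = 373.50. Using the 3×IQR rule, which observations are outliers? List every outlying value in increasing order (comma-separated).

IQR = Q3 − Q1 = 373.50 − 314.50 = 59.00.
Lower fence = Q1 − 3·IQR = 314.50 − 177.00 = 137.50.
Upper fence = Q3 + 3·IQR = 373.50 + 177.00 = 550.50.
58 < 137.50 → outlier.
127 < 137.50 → outlier.
All remaining values lie within [137.50, 550.50].

58, 127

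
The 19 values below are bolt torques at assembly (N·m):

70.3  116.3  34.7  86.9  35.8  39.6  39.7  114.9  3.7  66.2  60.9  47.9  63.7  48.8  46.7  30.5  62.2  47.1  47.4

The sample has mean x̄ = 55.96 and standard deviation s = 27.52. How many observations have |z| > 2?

2

Cutoffs: x̄ ± 2s = [0.92, 111.00].
Outside the cutoffs: 114.9, 116.3.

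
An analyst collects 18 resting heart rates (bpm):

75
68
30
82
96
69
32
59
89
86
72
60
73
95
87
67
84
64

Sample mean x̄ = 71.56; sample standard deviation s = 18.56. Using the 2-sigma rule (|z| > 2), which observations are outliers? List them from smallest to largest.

Cutoffs at x̄ ± 2s: 71.56 ± 2·18.56 = [34.44, 108.68].
30: z = -2.24, |z| > 2 → outlier.
32: z = -2.13, |z| > 2 → outlier.
Every other value lies within [34.44, 108.68].

30, 32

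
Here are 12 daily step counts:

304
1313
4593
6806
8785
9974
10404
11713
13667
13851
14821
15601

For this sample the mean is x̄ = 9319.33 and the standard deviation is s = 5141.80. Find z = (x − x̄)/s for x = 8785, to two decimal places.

-0.10

z = (8785 − 9319.33) / 5141.80 = -0.10.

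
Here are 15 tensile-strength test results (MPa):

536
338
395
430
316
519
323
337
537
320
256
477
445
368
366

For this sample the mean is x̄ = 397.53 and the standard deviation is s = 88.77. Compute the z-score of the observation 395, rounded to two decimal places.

z = (395 − 397.53) / 88.77 = -0.03.

-0.03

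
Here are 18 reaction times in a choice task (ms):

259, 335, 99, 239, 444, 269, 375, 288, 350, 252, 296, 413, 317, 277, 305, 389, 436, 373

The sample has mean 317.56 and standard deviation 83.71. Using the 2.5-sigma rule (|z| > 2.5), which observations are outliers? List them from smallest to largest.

Cutoffs at x̄ ± 2.5s: 317.56 ± 2.5·83.71 = [108.285, 526.835].
99: z = -2.61, |z| > 2.5 → outlier.
Every other value lies within [108.285, 526.835].

99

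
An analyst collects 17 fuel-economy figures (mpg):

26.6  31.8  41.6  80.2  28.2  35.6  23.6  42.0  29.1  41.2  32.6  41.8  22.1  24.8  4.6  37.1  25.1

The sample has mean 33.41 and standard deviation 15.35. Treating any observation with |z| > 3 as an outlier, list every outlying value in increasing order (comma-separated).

Cutoffs at x̄ ± 3s: 33.41 ± 3·15.35 = [-12.64, 79.46].
80.2: z = 3.05, |z| > 3 → outlier.
Every other value lies within [-12.64, 79.46].

80.2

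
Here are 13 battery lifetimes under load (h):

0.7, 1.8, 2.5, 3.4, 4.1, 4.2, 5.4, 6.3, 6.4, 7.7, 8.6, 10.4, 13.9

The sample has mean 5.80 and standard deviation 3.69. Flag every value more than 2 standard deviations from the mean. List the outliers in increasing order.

Cutoffs at x̄ ± 2s: 5.80 ± 2·3.69 = [-1.58, 13.18].
13.9: z = 2.20, |z| > 2 → outlier.
Every other value lies within [-1.58, 13.18].

13.9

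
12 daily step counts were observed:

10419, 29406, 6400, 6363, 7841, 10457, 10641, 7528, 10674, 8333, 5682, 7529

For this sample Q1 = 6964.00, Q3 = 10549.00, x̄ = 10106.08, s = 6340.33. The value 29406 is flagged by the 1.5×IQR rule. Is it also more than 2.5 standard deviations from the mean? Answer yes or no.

z = (29406 − 10106.08) / 6340.33 = 3.04.
|z| = 3.04 > 2.5.

yes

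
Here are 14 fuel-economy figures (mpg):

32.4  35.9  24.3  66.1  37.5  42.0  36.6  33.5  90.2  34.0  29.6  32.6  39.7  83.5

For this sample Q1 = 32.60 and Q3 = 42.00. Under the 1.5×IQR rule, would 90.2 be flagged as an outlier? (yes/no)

yes

IQR = Q3 − Q1 = 42.00 − 32.60 = 9.40.
Lower fence = Q1 − 1.5·IQR = 32.60 − 14.10 = 18.50.
Upper fence = Q3 + 1.5·IQR = 42.00 + 14.10 = 56.10.
90.2 lies above the upper fence.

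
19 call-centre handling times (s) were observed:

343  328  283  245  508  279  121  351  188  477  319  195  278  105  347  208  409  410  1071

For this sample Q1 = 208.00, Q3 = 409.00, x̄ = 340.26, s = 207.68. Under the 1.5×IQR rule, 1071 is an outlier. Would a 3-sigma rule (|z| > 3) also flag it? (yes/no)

yes

z = (1071 − 340.26) / 207.68 = 3.52.
|z| = 3.52 > 3.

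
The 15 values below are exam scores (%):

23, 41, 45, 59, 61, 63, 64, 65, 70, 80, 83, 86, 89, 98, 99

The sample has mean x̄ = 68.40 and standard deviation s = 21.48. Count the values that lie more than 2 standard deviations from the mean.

Cutoffs: x̄ ± 2s = [25.44, 111.36].
Outside the cutoffs: 23.

1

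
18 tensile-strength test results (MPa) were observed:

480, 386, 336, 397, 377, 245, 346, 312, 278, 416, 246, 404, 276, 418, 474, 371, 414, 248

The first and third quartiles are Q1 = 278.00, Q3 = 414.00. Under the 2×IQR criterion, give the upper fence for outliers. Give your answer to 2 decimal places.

IQR = Q3 − Q1 = 414.00 − 278.00 = 136.00.
Lower fence = Q1 − 2·IQR = 278.00 − 272.00 = 6.00.
Upper fence = Q3 + 2·IQR = 414.00 + 272.00 = 686.00.

686.00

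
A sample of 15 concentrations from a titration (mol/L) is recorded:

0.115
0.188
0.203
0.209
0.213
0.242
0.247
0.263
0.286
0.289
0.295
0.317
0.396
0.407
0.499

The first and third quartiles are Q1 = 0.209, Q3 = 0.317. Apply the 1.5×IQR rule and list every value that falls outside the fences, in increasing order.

IQR = Q3 − Q1 = 0.317 − 0.209 = 0.108.
Lower fence = Q1 − 1.5·IQR = 0.209 − 0.162 = 0.047.
Upper fence = Q3 + 1.5·IQR = 0.317 + 0.162 = 0.479.
0.499 > 0.479 → outlier.
All remaining values lie within [0.047, 0.479].

0.499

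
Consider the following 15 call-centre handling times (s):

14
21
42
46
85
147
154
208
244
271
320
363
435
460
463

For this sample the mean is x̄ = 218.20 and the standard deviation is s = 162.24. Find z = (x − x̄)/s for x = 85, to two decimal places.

-0.82

z = (85 − 218.20) / 162.24 = -0.82.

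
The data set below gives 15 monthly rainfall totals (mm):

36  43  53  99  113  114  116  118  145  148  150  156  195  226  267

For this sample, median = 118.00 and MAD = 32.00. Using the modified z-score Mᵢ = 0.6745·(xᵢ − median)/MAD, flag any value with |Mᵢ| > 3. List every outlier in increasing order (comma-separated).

267

|Mᵢ| > 3 ⇔ |xᵢ − 118.00| > 3·32.00/0.6745 = 142.33.
So outliers lie outside [-24.33, 260.33].
267: M = 3.14 → outlier.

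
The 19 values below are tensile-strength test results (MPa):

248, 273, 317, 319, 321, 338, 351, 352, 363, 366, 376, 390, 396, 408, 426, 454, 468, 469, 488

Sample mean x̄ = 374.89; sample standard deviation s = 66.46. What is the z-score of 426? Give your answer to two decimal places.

z = (426 − 374.89) / 66.46 = 0.77.

0.77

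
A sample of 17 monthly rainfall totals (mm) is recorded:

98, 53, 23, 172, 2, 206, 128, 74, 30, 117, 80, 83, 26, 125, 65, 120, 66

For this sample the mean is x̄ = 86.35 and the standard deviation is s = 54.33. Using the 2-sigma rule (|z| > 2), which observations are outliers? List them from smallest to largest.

206

Cutoffs at x̄ ± 2s: 86.35 ± 2·54.33 = [-22.31, 195.01].
206: z = 2.20, |z| > 2 → outlier.
Every other value lies within [-22.31, 195.01].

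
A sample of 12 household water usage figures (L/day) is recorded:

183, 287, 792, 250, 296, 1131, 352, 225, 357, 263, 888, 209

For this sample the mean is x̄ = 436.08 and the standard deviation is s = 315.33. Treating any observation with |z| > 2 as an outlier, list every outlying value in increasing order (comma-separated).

Cutoffs at x̄ ± 2s: 436.08 ± 2·315.33 = [-194.58, 1066.74].
1131: z = 2.20, |z| > 2 → outlier.
Every other value lies within [-194.58, 1066.74].

1131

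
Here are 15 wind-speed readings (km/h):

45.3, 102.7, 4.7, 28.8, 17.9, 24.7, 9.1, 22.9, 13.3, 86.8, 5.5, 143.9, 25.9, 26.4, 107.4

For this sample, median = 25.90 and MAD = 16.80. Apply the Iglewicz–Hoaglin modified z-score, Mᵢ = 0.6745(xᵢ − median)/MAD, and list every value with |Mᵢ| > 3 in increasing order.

|Mᵢ| > 3 ⇔ |xᵢ − 25.90| > 3·16.80/0.6745 = 74.72.
So outliers lie outside [-48.82, 100.62].
102.7: M = 3.08 → outlier.
107.4: M = 3.27 → outlier.
143.9: M = 4.74 → outlier.

102.7, 107.4, 143.9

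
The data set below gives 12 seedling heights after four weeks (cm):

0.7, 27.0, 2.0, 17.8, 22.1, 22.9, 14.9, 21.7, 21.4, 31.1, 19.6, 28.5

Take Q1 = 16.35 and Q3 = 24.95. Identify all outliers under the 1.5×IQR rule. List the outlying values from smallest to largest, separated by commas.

IQR = Q3 − Q1 = 24.95 − 16.35 = 8.60.
Lower fence = Q1 − 1.5·IQR = 16.35 − 12.90 = 3.45.
Upper fence = Q3 + 1.5·IQR = 24.95 + 12.90 = 37.85.
0.7 < 3.45 → outlier.
2.0 < 3.45 → outlier.
All remaining values lie within [3.45, 37.85].

0.7, 2.0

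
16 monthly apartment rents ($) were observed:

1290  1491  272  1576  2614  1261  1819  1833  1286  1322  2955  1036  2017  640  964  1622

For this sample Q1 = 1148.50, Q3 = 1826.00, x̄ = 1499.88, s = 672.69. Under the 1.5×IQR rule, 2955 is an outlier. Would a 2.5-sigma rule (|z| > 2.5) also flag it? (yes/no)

no

z = (2955 − 1499.88) / 672.69 = 2.16.
|z| = 2.16 ≤ 2.5.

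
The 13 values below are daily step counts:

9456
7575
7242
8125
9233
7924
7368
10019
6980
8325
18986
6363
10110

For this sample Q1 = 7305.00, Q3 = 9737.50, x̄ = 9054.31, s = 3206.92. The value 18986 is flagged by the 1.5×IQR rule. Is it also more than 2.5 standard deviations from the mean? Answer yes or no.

z = (18986 − 9054.31) / 3206.92 = 3.10.
|z| = 3.10 > 2.5.

yes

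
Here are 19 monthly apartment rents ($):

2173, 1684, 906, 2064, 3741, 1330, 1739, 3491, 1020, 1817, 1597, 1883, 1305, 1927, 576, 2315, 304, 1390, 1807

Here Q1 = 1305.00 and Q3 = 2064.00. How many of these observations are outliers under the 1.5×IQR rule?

2

IQR = 759.00; fences at 1305.00 − 1138.50 = 166.50 and 2064.00 + 1138.50 = 3202.50.
Outside the cutoffs: 3491, 3741.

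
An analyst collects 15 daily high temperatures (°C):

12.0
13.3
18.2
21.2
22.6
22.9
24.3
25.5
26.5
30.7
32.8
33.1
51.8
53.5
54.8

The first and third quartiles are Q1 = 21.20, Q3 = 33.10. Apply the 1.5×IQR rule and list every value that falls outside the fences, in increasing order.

51.8, 53.5, 54.8

IQR = Q3 − Q1 = 33.10 − 21.20 = 11.90.
Lower fence = Q1 − 1.5·IQR = 21.20 − 17.85 = 3.35.
Upper fence = Q3 + 1.5·IQR = 33.10 + 17.85 = 50.95.
51.8 > 50.95 → outlier.
53.5 > 50.95 → outlier.
54.8 > 50.95 → outlier.
All remaining values lie within [3.35, 50.95].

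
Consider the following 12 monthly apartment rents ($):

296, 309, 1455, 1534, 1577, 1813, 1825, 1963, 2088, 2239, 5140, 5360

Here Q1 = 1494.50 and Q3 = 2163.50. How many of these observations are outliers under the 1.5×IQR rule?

IQR = 669.00; fences at 1494.50 − 1003.50 = 491.00 and 2163.50 + 1003.50 = 3167.00.
Outside the cutoffs: 296, 309, 5140, 5360.

4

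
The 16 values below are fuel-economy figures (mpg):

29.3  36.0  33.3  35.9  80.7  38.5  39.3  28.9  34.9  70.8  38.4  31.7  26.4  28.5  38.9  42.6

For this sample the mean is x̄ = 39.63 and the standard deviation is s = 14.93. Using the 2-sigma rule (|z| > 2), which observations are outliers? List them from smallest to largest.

Cutoffs at x̄ ± 2s: 39.63 ± 2·14.93 = [9.77, 69.49].
70.8: z = 2.09, |z| > 2 → outlier.
80.7: z = 2.75, |z| > 2 → outlier.
Every other value lies within [9.77, 69.49].

70.8, 80.7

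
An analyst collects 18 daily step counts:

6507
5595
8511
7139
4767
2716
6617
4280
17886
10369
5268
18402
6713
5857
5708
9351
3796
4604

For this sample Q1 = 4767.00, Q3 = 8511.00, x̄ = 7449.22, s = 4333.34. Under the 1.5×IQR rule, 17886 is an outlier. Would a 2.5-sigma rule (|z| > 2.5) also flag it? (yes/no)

z = (17886 − 7449.22) / 4333.34 = 2.41.
|z| = 2.41 ≤ 2.5.

no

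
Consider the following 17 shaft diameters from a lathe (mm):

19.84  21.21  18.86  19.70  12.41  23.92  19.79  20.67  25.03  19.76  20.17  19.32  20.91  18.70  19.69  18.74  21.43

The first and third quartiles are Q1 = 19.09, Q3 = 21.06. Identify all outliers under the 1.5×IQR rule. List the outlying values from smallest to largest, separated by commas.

12.41, 25.03

IQR = Q3 − Q1 = 21.06 − 19.09 = 1.97.
Lower fence = Q1 − 1.5·IQR = 19.09 − 2.955 = 16.135.
Upper fence = Q3 + 1.5·IQR = 21.06 + 2.955 = 24.015.
12.41 < 16.135 → outlier.
25.03 > 24.015 → outlier.
All remaining values lie within [16.135, 24.015].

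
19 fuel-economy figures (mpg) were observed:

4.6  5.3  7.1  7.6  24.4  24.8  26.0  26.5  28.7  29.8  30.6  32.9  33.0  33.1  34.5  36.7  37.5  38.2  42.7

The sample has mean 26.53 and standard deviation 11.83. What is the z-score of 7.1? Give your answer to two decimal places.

z = (7.1 − 26.53) / 11.83 = -1.64.

-1.64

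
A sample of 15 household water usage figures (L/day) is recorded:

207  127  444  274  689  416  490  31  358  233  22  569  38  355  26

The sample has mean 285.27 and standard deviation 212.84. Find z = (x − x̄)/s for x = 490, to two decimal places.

0.96

z = (490 − 285.27) / 212.84 = 0.96.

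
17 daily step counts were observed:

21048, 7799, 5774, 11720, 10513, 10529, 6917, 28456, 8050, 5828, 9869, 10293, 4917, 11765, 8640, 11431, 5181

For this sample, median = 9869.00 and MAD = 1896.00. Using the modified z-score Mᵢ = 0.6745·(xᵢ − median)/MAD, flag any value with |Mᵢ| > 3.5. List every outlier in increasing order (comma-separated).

|Mᵢ| > 3.5 ⇔ |xᵢ − 9869.00| > 3.5·1896.00/0.6745 = 9838.40.
So outliers lie outside [30.60, 19707.40].
21048: M = 3.98 → outlier.
28456: M = 6.61 → outlier.

21048, 28456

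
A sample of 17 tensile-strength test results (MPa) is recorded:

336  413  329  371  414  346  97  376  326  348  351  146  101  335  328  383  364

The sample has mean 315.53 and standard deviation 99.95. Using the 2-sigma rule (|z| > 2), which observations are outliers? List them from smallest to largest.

97, 101

Cutoffs at x̄ ± 2s: 315.53 ± 2·99.95 = [115.63, 515.43].
97: z = -2.19, |z| > 2 → outlier.
101: z = -2.15, |z| > 2 → outlier.
Every other value lies within [115.63, 515.43].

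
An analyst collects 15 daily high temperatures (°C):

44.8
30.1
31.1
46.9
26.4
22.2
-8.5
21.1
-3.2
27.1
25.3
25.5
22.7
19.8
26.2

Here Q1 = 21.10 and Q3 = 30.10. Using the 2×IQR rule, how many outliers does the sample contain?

2

IQR = 9.00; fences at 21.10 − 18.00 = 3.10 and 30.10 + 18.00 = 48.10.
Outside the cutoffs: -8.5, -3.2.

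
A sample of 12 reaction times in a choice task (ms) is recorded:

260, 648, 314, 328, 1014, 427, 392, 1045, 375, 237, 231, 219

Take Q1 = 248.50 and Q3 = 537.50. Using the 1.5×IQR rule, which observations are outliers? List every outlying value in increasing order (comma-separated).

1014, 1045

IQR = Q3 − Q1 = 537.50 − 248.50 = 289.00.
Lower fence = Q1 − 1.5·IQR = 248.50 − 433.50 = -185.00.
Upper fence = Q3 + 1.5·IQR = 537.50 + 433.50 = 971.00.
1014 > 971.00 → outlier.
1045 > 971.00 → outlier.
All remaining values lie within [-185.00, 971.00].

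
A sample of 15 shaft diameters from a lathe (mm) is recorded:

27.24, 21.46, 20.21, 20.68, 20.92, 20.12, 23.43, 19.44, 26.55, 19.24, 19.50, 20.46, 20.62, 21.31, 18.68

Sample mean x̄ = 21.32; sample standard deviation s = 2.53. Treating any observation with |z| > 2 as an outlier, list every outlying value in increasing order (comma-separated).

26.55, 27.24

Cutoffs at x̄ ± 2s: 21.32 ± 2·2.53 = [16.26, 26.38].
26.55: z = 2.07, |z| > 2 → outlier.
27.24: z = 2.34, |z| > 2 → outlier.
Every other value lies within [16.26, 26.38].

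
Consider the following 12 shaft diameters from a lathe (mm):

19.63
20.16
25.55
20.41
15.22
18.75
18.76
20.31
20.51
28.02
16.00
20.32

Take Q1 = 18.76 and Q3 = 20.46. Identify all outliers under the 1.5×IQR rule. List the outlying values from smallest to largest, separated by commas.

15.22, 16.00, 25.55, 28.02

IQR = Q3 − Q1 = 20.46 − 18.76 = 1.70.
Lower fence = Q1 − 1.5·IQR = 18.76 − 2.55 = 16.21.
Upper fence = Q3 + 1.5·IQR = 20.46 + 2.55 = 23.01.
15.22 < 16.21 → outlier.
16.00 < 16.21 → outlier.
25.55 > 23.01 → outlier.
28.02 > 23.01 → outlier.
All remaining values lie within [16.21, 23.01].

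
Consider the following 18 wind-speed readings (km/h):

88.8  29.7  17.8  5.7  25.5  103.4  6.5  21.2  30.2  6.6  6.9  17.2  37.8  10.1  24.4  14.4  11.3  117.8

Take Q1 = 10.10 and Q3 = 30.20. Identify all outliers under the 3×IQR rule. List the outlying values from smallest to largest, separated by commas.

103.4, 117.8

IQR = Q3 − Q1 = 30.20 − 10.10 = 20.10.
Lower fence = Q1 − 3·IQR = 10.10 − 60.30 = -50.20.
Upper fence = Q3 + 3·IQR = 30.20 + 60.30 = 90.50.
103.4 > 90.50 → outlier.
117.8 > 90.50 → outlier.
All remaining values lie within [-50.20, 90.50].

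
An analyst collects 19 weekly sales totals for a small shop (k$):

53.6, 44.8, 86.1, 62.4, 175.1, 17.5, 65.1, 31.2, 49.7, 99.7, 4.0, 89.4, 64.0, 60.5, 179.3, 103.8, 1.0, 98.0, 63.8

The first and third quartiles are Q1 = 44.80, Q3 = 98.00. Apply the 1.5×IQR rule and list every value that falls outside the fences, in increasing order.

179.3

IQR = Q3 − Q1 = 98.00 − 44.80 = 53.20.
Lower fence = Q1 − 1.5·IQR = 44.80 − 79.80 = -35.00.
Upper fence = Q3 + 1.5·IQR = 98.00 + 79.80 = 177.80.
179.3 > 177.80 → outlier.
All remaining values lie within [-35.00, 177.80].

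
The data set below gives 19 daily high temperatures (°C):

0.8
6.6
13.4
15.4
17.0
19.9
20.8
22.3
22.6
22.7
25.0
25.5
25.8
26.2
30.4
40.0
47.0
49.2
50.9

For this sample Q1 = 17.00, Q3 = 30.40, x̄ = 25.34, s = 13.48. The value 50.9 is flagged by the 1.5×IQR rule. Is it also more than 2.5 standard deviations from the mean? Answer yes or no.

no

z = (50.9 − 25.34) / 13.48 = 1.90.
|z| = 1.90 ≤ 2.5.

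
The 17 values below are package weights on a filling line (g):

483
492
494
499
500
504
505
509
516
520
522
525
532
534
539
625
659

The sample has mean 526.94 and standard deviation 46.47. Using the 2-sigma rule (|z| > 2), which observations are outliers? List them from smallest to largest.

Cutoffs at x̄ ± 2s: 526.94 ± 2·46.47 = [434.00, 619.88].
625: z = 2.11, |z| > 2 → outlier.
659: z = 2.84, |z| > 2 → outlier.
Every other value lies within [434.00, 619.88].

625, 659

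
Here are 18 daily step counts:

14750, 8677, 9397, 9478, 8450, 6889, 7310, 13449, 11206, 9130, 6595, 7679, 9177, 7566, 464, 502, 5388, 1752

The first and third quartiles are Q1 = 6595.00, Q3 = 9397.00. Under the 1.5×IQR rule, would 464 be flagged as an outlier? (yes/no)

yes

IQR = Q3 − Q1 = 9397.00 − 6595.00 = 2802.00.
Lower fence = Q1 − 1.5·IQR = 6595.00 − 4203.00 = 2392.00.
Upper fence = Q3 + 1.5·IQR = 9397.00 + 4203.00 = 13600.00.
464 lies below the lower fence.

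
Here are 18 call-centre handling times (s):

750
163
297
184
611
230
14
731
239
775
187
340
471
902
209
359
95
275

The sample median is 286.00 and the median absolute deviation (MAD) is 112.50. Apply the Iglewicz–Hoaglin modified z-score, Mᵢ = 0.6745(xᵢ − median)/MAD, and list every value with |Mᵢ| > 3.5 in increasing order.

902

|Mᵢ| > 3.5 ⇔ |xᵢ − 286.00| > 3.5·112.50/0.6745 = 583.77.
So outliers lie outside [-297.77, 869.77].
902: M = 3.69 → outlier.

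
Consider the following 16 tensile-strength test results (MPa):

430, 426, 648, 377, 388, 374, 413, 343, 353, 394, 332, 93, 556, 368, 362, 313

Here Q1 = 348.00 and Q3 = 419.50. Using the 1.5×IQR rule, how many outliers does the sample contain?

IQR = 71.50; fences at 348.00 − 107.25 = 240.75 and 419.50 + 107.25 = 526.75.
Outside the cutoffs: 93, 556, 648.

3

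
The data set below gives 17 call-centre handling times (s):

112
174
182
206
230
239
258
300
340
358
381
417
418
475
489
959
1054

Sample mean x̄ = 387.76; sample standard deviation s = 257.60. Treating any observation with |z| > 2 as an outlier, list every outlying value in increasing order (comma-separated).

Cutoffs at x̄ ± 2s: 387.76 ± 2·257.60 = [-127.44, 902.96].
959: z = 2.22, |z| > 2 → outlier.
1054: z = 2.59, |z| > 2 → outlier.
Every other value lies within [-127.44, 902.96].

959, 1054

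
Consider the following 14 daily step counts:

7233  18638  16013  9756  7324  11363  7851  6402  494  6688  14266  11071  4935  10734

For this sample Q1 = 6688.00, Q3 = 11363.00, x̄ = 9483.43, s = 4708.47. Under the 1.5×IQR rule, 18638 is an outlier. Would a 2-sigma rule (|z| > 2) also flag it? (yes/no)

z = (18638 − 9483.43) / 4708.47 = 1.94.
|z| = 1.94 ≤ 2.

no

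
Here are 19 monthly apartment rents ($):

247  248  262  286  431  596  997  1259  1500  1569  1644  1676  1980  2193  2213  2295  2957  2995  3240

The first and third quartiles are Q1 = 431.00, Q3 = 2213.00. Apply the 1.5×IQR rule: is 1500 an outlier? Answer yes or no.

no

IQR = Q3 − Q1 = 2213.00 − 431.00 = 1782.00.
Lower fence = Q1 − 1.5·IQR = 431.00 − 2673.00 = -2242.00.
Upper fence = Q3 + 1.5·IQR = 2213.00 + 2673.00 = 4886.00.
1500 lies within [-2242.00, 4886.00].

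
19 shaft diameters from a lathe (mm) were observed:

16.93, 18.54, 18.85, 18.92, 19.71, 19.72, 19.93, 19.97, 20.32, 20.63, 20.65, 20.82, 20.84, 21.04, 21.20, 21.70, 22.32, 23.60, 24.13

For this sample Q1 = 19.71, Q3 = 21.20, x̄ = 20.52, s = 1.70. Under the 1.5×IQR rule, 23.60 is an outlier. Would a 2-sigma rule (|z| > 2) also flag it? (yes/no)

no

z = (23.60 − 20.52) / 1.70 = 1.81.
|z| = 1.81 ≤ 2.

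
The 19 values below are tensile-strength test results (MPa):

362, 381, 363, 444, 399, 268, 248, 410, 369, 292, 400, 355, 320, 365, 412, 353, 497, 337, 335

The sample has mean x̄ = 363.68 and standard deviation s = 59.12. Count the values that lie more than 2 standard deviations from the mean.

Cutoffs: x̄ ± 2s = [245.44, 481.92].
Outside the cutoffs: 497.

1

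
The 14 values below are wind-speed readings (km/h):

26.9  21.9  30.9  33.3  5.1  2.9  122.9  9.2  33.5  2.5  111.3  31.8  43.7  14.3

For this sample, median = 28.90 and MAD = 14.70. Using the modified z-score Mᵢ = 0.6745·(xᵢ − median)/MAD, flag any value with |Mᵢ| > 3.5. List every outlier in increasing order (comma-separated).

111.3, 122.9

|Mᵢ| > 3.5 ⇔ |xᵢ − 28.90| > 3.5·14.70/0.6745 = 76.28.
So outliers lie outside [-47.38, 105.18].
111.3: M = 3.78 → outlier.
122.9: M = 4.31 → outlier.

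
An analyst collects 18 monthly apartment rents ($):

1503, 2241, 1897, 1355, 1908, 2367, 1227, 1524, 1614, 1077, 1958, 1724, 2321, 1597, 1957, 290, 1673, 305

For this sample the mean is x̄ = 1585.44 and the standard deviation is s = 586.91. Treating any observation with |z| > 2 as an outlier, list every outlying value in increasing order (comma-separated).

Cutoffs at x̄ ± 2s: 1585.44 ± 2·586.91 = [411.62, 2759.26].
290: z = -2.21, |z| > 2 → outlier.
305: z = -2.18, |z| > 2 → outlier.
Every other value lies within [411.62, 2759.26].

290, 305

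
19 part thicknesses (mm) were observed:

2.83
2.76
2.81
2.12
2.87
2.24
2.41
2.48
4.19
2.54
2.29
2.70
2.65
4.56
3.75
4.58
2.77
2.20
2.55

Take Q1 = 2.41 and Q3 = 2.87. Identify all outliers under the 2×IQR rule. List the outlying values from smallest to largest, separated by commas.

IQR = Q3 − Q1 = 2.87 − 2.41 = 0.46.
Lower fence = Q1 − 2·IQR = 2.41 − 0.92 = 1.49.
Upper fence = Q3 + 2·IQR = 2.87 + 0.92 = 3.79.
4.19 > 3.79 → outlier.
4.56 > 3.79 → outlier.
4.58 > 3.79 → outlier.
All remaining values lie within [1.49, 3.79].

4.19, 4.56, 4.58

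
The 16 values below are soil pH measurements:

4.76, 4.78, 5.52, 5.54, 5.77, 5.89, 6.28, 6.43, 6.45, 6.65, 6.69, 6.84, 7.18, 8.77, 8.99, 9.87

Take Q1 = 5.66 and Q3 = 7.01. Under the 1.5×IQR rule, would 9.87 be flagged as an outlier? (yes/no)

IQR = Q3 − Q1 = 7.01 − 5.66 = 1.35.
Lower fence = Q1 − 1.5·IQR = 5.66 − 2.025 = 3.635.
Upper fence = Q3 + 1.5·IQR = 7.01 + 2.025 = 9.035.
9.87 lies above the upper fence.

yes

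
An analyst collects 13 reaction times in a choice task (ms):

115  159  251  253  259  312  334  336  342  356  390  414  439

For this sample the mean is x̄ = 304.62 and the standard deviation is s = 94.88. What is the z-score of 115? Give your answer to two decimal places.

z = (115 − 304.62) / 94.88 = -2.00.

-2.00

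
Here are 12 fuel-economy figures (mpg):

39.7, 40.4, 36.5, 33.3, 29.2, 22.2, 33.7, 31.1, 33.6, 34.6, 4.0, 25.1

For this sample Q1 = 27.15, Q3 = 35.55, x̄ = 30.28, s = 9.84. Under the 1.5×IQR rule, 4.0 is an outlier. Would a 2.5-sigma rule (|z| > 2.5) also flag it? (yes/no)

z = (4.0 − 30.28) / 9.84 = -2.67.
|z| = 2.67 > 2.5.

yes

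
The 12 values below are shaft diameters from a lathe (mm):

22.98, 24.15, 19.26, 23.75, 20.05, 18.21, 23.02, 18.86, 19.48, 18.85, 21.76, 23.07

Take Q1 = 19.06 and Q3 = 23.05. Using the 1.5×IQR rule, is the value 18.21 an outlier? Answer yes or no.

no

IQR = Q3 − Q1 = 23.05 − 19.06 = 3.99.
Lower fence = Q1 − 1.5·IQR = 19.06 − 5.985 = 13.075.
Upper fence = Q3 + 1.5·IQR = 23.05 + 5.985 = 29.035.
18.21 lies within [13.075, 29.035].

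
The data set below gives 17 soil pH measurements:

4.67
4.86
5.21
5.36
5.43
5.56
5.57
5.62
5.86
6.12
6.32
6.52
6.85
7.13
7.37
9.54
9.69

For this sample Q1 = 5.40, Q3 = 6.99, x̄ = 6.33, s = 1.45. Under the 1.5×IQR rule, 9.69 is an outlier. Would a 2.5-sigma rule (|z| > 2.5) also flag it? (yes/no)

no

z = (9.69 − 6.33) / 1.45 = 2.32.
|z| = 2.32 ≤ 2.5.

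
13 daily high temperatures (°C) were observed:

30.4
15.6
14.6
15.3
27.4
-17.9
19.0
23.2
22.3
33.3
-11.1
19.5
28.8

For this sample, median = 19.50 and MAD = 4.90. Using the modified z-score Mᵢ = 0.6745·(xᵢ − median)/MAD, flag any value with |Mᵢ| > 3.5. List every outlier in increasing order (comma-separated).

|Mᵢ| > 3.5 ⇔ |xᵢ − 19.50| > 3.5·4.90/0.6745 = 25.43.
So outliers lie outside [-5.93, 44.93].
-17.9: M = -5.15 → outlier.
-11.1: M = -4.21 → outlier.

-17.9, -11.1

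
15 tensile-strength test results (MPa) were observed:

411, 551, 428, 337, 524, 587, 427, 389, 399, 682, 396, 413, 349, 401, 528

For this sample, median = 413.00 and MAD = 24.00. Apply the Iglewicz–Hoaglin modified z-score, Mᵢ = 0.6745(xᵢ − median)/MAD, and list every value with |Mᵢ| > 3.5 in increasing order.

551, 587, 682

|Mᵢ| > 3.5 ⇔ |xᵢ − 413.00| > 3.5·24.00/0.6745 = 124.54.
So outliers lie outside [288.46, 537.54].
551: M = 3.88 → outlier.
587: M = 4.89 → outlier.
682: M = 7.56 → outlier.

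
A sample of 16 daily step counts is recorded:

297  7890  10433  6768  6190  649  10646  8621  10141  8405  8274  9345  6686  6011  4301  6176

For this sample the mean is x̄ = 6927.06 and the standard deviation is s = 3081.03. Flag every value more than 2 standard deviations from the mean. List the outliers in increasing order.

297, 649

Cutoffs at x̄ ± 2s: 6927.06 ± 2·3081.03 = [765.00, 13089.12].
297: z = -2.15, |z| > 2 → outlier.
649: z = -2.04, |z| > 2 → outlier.
Every other value lies within [765.00, 13089.12].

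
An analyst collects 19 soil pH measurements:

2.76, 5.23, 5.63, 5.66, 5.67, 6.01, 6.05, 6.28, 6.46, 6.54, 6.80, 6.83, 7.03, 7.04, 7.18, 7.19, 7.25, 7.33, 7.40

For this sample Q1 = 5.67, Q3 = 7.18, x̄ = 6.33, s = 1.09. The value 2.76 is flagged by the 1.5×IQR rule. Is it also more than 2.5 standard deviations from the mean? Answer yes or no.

yes

z = (2.76 − 6.33) / 1.09 = -3.28.
|z| = 3.28 > 2.5.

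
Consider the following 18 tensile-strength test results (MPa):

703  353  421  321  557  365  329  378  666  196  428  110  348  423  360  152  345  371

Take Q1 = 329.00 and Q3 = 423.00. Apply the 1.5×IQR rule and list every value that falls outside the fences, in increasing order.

IQR = Q3 − Q1 = 423.00 − 329.00 = 94.00.
Lower fence = Q1 − 1.5·IQR = 329.00 − 141.00 = 188.00.
Upper fence = Q3 + 1.5·IQR = 423.00 + 141.00 = 564.00.
110 < 188.00 → outlier.
152 < 188.00 → outlier.
666 > 564.00 → outlier.
703 > 564.00 → outlier.
All remaining values lie within [188.00, 564.00].

110, 152, 666, 703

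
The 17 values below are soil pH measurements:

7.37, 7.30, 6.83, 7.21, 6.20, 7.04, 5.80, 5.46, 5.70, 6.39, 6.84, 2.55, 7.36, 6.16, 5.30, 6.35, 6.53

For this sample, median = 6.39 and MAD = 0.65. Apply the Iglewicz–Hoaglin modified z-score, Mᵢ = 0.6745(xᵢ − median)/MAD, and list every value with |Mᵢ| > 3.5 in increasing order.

2.55

|Mᵢ| > 3.5 ⇔ |xᵢ − 6.39| > 3.5·0.65/0.6745 = 3.37.
So outliers lie outside [3.02, 9.76].
2.55: M = -3.98 → outlier.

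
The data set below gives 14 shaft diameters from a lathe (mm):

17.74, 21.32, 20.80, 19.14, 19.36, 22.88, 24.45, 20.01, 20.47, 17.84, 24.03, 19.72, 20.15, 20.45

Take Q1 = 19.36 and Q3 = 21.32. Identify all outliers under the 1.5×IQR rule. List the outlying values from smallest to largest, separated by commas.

24.45

IQR = Q3 − Q1 = 21.32 − 19.36 = 1.96.
Lower fence = Q1 − 1.5·IQR = 19.36 − 2.94 = 16.42.
Upper fence = Q3 + 1.5·IQR = 21.32 + 2.94 = 24.26.
24.45 > 24.26 → outlier.
All remaining values lie within [16.42, 24.26].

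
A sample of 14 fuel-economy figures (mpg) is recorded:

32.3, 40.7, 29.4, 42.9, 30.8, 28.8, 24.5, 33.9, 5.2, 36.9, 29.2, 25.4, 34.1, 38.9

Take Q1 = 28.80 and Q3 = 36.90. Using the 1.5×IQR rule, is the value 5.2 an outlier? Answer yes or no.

yes

IQR = Q3 − Q1 = 36.90 − 28.80 = 8.10.
Lower fence = Q1 − 1.5·IQR = 28.80 − 12.15 = 16.65.
Upper fence = Q3 + 1.5·IQR = 36.90 + 12.15 = 49.05.
5.2 lies below the lower fence.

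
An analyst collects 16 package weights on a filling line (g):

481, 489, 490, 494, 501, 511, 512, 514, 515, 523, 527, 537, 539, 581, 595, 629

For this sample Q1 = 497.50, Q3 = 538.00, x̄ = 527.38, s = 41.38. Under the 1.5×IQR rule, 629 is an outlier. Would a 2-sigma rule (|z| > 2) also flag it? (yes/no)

yes

z = (629 − 527.38) / 41.38 = 2.46.
|z| = 2.46 > 2.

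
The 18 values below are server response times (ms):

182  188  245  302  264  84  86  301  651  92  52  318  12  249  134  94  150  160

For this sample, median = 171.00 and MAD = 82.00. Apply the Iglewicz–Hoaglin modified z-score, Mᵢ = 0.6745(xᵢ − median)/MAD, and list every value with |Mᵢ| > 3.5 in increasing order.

|Mᵢ| > 3.5 ⇔ |xᵢ − 171.00| > 3.5·82.00/0.6745 = 425.50.
So outliers lie outside [-254.50, 596.50].
651: M = 3.95 → outlier.

651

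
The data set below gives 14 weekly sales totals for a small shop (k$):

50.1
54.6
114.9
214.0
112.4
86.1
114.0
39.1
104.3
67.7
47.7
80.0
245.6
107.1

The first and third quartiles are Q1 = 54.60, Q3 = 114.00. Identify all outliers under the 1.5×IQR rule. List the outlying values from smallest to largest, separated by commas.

IQR = Q3 − Q1 = 114.00 − 54.60 = 59.40.
Lower fence = Q1 − 1.5·IQR = 54.60 − 89.10 = -34.50.
Upper fence = Q3 + 1.5·IQR = 114.00 + 89.10 = 203.10.
214.0 > 203.10 → outlier.
245.6 > 203.10 → outlier.
All remaining values lie within [-34.50, 203.10].

214.0, 245.6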